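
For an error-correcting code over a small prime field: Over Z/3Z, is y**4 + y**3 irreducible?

No

Write P(y) = y**4 + y**3.
Check for roots in Z/3Z: P(0) = 0 → root; P(1) = 2; P(2) = 0 → root.
P(0) = 0, so (y) divides P(y); P is reducible.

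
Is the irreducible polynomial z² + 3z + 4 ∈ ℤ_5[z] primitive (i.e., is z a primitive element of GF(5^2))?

No

Write f(z) = z² + 3z + 4.
|GF(5^2)^×| = 5^2 − 1 = 24. Prime factorization: 24 = 2^3·3.
f is primitive ⇔ z has order 24 in GF(5)[z]/(f), i.e. z^(24/q) ≠ 1 for each prime q | 24.
z^(12) mod f = 1
z^(8) mod f = 3z + 4.
Since z^(12) = 1, the order of z divides 12 < 24; not primitive.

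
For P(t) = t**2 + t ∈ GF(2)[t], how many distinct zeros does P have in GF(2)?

2

Evaluate at each of the 2 elements of GF(2):
P(0) = 0 → root; P(1) = 0 → root.
Roots: {0, 1}.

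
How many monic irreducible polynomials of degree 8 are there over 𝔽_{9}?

5380020

By the necklace-counting formula, N_9(8) = (1/8) Σ_{d|8} μ(8/d)·9^d.
Divisors of 8: 1, 2, 4, 8; μ(8/d) for each: 0, 0, -1, 1.
Σ = − 9^4 + 9^8 = 43040160.
N = 43040160/8 = 5380020.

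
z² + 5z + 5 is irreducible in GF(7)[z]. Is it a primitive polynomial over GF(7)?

Write f(z) = z² + 5z + 5.
|GF(7^2)^×| = 7^2 − 1 = 48. Prime factorization: 48 = 2^4·3.
f is primitive ⇔ z has order 48 in GF(7)[z]/(f), i.e. z^(48/q) ≠ 1 for each prime q | 48.
z^(24) mod f = 6.
z^(16) mod f = 4.
None equal 1, so z has full order 48; f is primitive.

Yes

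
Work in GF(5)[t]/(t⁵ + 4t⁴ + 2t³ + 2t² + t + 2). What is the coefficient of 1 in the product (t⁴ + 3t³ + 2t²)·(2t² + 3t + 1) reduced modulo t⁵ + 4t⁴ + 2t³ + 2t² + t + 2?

3

Multiply in GF(5)[t]: (t⁴ + 3t³ + 2t²)·(2t² + 3t + 1) = 2t⁶ + 4t⁵ + 4t⁴ + 4t³ + 2t².
Reduce using t⁵ ≡ t⁴ + 3t³ + 3t² + 4t + 3 (mod t⁵ + 4t⁴ + 2t³ + 2t² + t + 2).
Reduced: t⁴ + 3t³ + 3t² + 3.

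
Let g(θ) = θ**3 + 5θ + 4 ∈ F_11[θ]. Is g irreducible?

Check each element of F_11 for a root: g(0)=4, g(1)=10, g(2)=0, g(3)=2, g(4)=0, g(5)=0, g(6)=8, g(7)=8, g(8)=6, g(9)=8, g(10)=9.
g(2) = 0, so (θ − 2) divides g(θ); g is reducible.

No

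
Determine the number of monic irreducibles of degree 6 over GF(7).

19544

By the necklace-counting formula, N_7(6) = (1/6) Σ_{d|6} μ(6/d)·7^d.
Divisors of 6: 1, 2, 3, 6; μ(6/d) for each: 1, -1, -1, 1.
Σ = 7^1 − 7^2 − 7^3 + 7^6 = 117264.
N = 117264/6 = 19544.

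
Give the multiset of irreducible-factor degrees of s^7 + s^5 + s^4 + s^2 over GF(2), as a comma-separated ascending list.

Write h(s) = s^7 + s^5 + s^4 + s^2.
Roots in GF(2): h(0) = 0 → root; h(1) = 0 → root.
Linear factors from roots: (s), (s + 1).
Complete factorization: h(s) = (s)^2·(s + 1)^3·(s^2 + s + 1).
Factor degrees with multiplicity: 1 + 1 + 1 + 1 + 1 + 2 = 7.

1, 1, 1, 1, 1, 2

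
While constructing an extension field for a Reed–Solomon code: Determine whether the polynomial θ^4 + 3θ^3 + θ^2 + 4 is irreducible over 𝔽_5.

No

Write m(θ) = θ^4 + 3θ^3 + θ^2 + 4.
Check for roots in 𝔽_5: m(0) = 4; m(1) = 4; m(2) = 3; m(3) = 0 → root; m(4) = 3.
m(3) = 0, so (θ − 3) divides m(θ); m is reducible.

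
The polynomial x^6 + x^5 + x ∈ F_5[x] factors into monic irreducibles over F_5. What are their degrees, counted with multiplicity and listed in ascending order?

1, 1, 2, 2

Write g(x) = x^6 + x^5 + x.
Roots in F_5: g(0) = 0 → root; g(1) = 3; g(2) = 3; g(3) = 0 → root; g(4) = 4.
Linear factors from roots: (x), (x + 2).
Complete factorization: g(x) = (x)·(x + 2)·(x^2 + x + 1)·(x^2 + 3x + 3).
Factor degrees with multiplicity: 1 + 1 + 2 + 2 = 6.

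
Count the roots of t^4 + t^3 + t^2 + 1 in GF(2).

Write g(t) = t^4 + t^3 + t^2 + 1.
Evaluate at each of the 2 elements of GF(2):
g(0) = 1; g(1) = 0 → root.
Roots: {1}.

1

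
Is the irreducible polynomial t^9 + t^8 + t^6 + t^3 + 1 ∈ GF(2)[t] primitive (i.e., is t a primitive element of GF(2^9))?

Write f(t) = t^9 + t^8 + t^6 + t^3 + 1.
|GF(2^9)^×| = 2^9 − 1 = 511. Prime factorization: 511 = 7·73.
f is primitive ⇔ t has order 511 in GF(2)[t]/(f), i.e. t^(511/q) ≠ 1 for each prime q | 511.
t^(73) mod f = 1
t^(7) mod f = t^7.
Since t^(73) = 1, the order of t divides 73 < 511; not primitive.

No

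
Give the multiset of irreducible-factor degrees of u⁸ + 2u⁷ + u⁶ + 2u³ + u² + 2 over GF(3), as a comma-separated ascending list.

1, 1, 2, 2, 2

Write h(u) = u⁸ + 2u⁷ + u⁶ + 2u³ + u² + 2.
Roots in GF(3): h(0) = 2; h(1) = 0 → root; h(2) = 1.
Linear factors from roots: (u + 2).
Complete factorization: h(u) = (u + 2)^2·(u² + 2u + 2)·(u² + u + 2)^2.
Factor degrees with multiplicity: 1 + 1 + 2 + 2 + 2 = 8.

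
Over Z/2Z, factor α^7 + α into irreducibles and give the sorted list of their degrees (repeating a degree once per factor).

1, 1, 1, 2, 2

Write h(α) = α^7 + α.
Roots in Z/2Z: h(0) = 0 → root; h(1) = 0 → root.
Linear factors from roots: (α), (α + 1).
Complete factorization: h(α) = (α)·(α + 1)^2·(α^2 + α + 1)^2.
Factor degrees with multiplicity: 1 + 1 + 1 + 2 + 2 = 7.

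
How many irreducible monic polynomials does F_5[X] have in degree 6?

The number of monic irreducibles of degree 6 over GF(5) is (1/6)·Σ_{d∣6} μ(6/d) 5^d.
Divisors of 6: 1, 2, 3, 6; μ(6/d) for each: 1, -1, -1, 1.
Σ = 5^1 − 5^2 − 5^3 + 5^6 = 15480.
N = 15480/6 = 2580.

2580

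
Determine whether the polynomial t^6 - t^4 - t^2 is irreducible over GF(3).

No

Write h(t) = t^6 - t^4 - t^2.
Check for roots in GF(3): h(0) = 0 → root; h(1) = 2; h(2) = 2.
h(0) = 0, so (t) divides h(t); h is reducible.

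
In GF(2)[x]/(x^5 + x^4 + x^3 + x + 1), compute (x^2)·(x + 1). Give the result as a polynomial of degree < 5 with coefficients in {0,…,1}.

x^3 + x^2

Multiply in GF(2)[x]: (x^2)·(x + 1) = x^3 + x^2.
Reduced: x^3 + x^2.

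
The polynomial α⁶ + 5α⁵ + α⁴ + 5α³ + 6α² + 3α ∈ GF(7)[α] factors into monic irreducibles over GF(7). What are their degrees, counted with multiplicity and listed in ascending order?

1, 1, 2, 2

Write h(α) = α⁶ + 5α⁵ + α⁴ + 5α³ + 6α² + 3α.
Linear factors from roots: (α), (α + 6).
Complete factorization: h(α) = (α)·(α + 6)·(α² + α + 6)·(α² + 5α + 3).
Factor degrees with multiplicity: 1 + 1 + 2 + 2 = 6.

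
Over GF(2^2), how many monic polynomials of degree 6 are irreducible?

670

Gauss's count: N_{4}(6) = (1/6) Σ_{d|6} μ(6/d)·4^d.
Divisors of 6: 1, 2, 3, 6; μ(6/d) for each: 1, -1, -1, 1.
Σ = 4^1 − 4^2 − 4^3 + 4^6 = 4020.
N = 4020/6 = 670.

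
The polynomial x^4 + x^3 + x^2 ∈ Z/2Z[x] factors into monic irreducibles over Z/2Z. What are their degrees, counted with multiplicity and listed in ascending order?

Write g(x) = x^4 + x^3 + x^2.
Roots in Z/2Z: g(0) = 0 → root; g(1) = 1.
Linear factors from roots: (x).
Complete factorization: g(x) = (x)^2·(x^2 + x + 1).
Factor degrees with multiplicity: 1 + 1 + 2 = 4.

1, 1, 2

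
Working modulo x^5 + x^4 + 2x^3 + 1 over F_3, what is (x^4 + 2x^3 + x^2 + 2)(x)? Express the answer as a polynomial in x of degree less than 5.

Multiply in F_3[x]: (x^4 + 2x^3 + x^2 + 2)·(x) = x^5 + 2x^4 + x^3 + 2x.
Reduce using x^5 ≡ 2x^4 + x^3 + 2 (mod x^5 + x^4 + 2x^3 + 1).
Reduced: x^4 + 2x^3 + 2x + 2.

x^4 + 2x^3 + 2x + 2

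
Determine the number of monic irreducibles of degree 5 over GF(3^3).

2869776

Gauss's count: N_{27}(5) = (1/5) Σ_{d|5} μ(5/d)·27^d.
Divisors of 5: 1, 5; μ(5/d) for each: -1, 1.
Σ = − 27^1 + 27^5 = 14348880.
N = 14348880/5 = 2869776.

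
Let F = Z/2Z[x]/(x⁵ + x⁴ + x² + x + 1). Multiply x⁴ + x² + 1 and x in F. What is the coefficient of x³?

1

Multiply in Z/2Z[x]: (x⁴ + x² + 1)·(x) = x⁵ + x³ + x.
Reduce using x⁵ ≡ x⁴ + x² + x + 1 (mod x⁵ + x⁴ + x² + x + 1).
Reduced: x⁴ + x³ + x² + 1.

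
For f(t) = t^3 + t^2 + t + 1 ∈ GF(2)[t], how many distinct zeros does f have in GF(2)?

1

Evaluate at each of the 2 elements of GF(2):
f(0) = 1; f(1) = 0 → root.
Roots: {1}.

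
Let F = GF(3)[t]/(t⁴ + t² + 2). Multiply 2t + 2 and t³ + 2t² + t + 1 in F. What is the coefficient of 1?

1

Multiply in GF(3)[t]: (2t + 2)·(t³ + 2t² + t + 1) = 2t⁴ + t + 2.
Reduce using t⁴ ≡ 2t² + 1 (mod t⁴ + t² + 2).
Reduced: t² + t + 1.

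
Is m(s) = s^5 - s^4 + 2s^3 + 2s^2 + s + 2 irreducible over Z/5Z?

Yes

Check for roots in Z/5Z: m(0) = 2; m(1) = 2; m(2) = 4; m(3) = 4; m(4) = 4.
No roots, so no linear factors.
Degree-2 irreducible divisors: test the 10 monic irreducibles of degree 2 over GF(5).
None of them divide m (all give nonzero remainder).
No irreducible factor of degree ≤ 2 exists, so m is irreducible over GF(5).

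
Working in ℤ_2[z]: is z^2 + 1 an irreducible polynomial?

Write m(z) = z^2 + 1.
Check for roots in ℤ_2: m(0) = 1; m(1) = 0 → root.
m(1) = 0, so (z − 1) divides m(z); m is reducible.

No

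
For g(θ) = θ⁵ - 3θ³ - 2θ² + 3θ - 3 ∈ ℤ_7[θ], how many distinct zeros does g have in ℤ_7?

0

Evaluate at each of the 7 elements of ℤ_7:
g(0) = 4; g(1) = 3; g(2) = 3; g(3) = 3; g(4) = 4; g(5) = 3; g(6) = 1.
No element is a root.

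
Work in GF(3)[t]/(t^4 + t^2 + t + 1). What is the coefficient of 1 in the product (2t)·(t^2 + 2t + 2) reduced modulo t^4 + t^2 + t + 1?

0

Multiply in GF(3)[t]: (2t)·(t^2 + 2t + 2) = 2t^3 + t^2 + t.
Reduced: 2t^3 + t^2 + t.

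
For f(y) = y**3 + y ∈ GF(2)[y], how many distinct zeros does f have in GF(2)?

Evaluate at each of the 2 elements of GF(2):
f(0) = 0 → root; f(1) = 0 → root.
Roots: {0, 1}.

2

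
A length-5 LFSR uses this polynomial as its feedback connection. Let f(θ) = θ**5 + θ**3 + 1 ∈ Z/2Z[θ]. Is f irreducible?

Check for roots in Z/2Z: f(0) = 1; f(1) = 1.
No roots, so no linear factors.
Monic irreducibles of degree 2 over GF(2): θ**2 + θ + 1.
None of them divide f (all give nonzero remainder).
No irreducible factor of degree ≤ 2 exists, so f is irreducible over GF(2).

Yes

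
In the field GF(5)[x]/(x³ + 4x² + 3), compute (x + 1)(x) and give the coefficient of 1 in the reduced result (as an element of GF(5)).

Multiply in GF(5)[x]: (x + 1)·(x) = x² + x.
Reduced: x² + x.

0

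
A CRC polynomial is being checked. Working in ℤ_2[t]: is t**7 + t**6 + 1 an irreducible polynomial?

Yes

Write h(t) = t**7 + t**6 + 1.
Check for roots in ℤ_2: h(0) = 1; h(1) = 1.
No roots, so no linear factors.
Monic irreducibles of degree 2 over GF(2): t**2 + t + 1.
None of them divide h (all give nonzero remainder).
Monic irreducibles of degree 3 over GF(2): t**3 + t + 1, t**3 + t**2 + 1.
None of them divide h (all give nonzero remainder).
No irreducible factor of degree ≤ 3 exists, so h is irreducible over GF(2).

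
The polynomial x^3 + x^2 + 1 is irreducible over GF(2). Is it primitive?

Yes

Write f(x) = x^3 + x^2 + 1.
|GF(2^3)^×| = 2^3 − 1 = 7. Prime factorization: 7 = 7.
f is primitive ⇔ x has order 7 in GF(2)[x]/(f), i.e. x^(7/q) ≠ 1 for each prime q | 7.
x^(1) mod f = x.
None equal 1, so x has full order 7; f is primitive.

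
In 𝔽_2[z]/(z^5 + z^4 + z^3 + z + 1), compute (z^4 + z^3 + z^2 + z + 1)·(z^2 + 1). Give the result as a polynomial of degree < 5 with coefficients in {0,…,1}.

Multiply in 𝔽_2[z]: (z^4 + z^3 + z^2 + z + 1)·(z^2 + 1) = z^6 + z^5 + z + 1.
Reduce using z^5 ≡ z^4 + z^3 + z + 1 (mod z^5 + z^4 + z^3 + z + 1).
Reduced: z^4 + z^2 + 1.

z^4 + z^2 + 1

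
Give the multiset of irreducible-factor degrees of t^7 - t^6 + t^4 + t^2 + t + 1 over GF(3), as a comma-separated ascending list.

1, 2, 4

Write g(t) = t^7 - t^6 + t^4 + t^2 + t + 1.
Roots in GF(3): g(0) = 1; g(1) = 1; g(2) = 0 → root.
Linear factors from roots: (t + 1).
Complete factorization: g(t) = (t + 1)·(t^2 + t - 1)·(t^4 - t - 1).
Factor degrees with multiplicity: 1 + 2 + 4 = 7.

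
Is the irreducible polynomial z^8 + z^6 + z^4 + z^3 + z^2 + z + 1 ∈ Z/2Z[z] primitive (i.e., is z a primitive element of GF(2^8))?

Write f(z) = z^8 + z^6 + z^4 + z^3 + z^2 + z + 1.
|GF(2^8)^×| = 2^8 − 1 = 255. Prime factorization: 255 = 3·5·17.
f is primitive ⇔ z has order 255 in GF(2)[z]/(f), i.e. z^(255/q) ≠ 1 for each prime q | 255.
z^(85) mod f = z^4 + z^3 + z.
z^(51) mod f = z^6 + z^3.
z^(15) mod f = z^6 + z + 1.
None equal 1, so z has full order 255; f is primitive.

Yes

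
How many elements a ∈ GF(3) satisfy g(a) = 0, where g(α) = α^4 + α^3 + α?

Evaluate at each of the 3 elements of GF(3):
g(0) = 0 → root; g(1) = 0 → root; g(2) = 2.
Roots: {0, 1}.

2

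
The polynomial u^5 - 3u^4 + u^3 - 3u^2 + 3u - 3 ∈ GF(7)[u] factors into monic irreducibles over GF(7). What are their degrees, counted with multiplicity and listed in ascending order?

1, 2, 2

Write h(u) = u^5 - 3u^4 + u^3 - 3u^2 + 3u - 3.
Linear factors from roots: (u + 1).
Complete factorization: h(u) = (u + 1)·(u^2 - 3u - 1)·(u^2 - u + 3).
Factor degrees with multiplicity: 1 + 2 + 2 = 5.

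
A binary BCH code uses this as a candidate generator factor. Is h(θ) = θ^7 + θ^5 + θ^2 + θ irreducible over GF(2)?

Check for roots in GF(2): h(0) = 0 → root; h(1) = 0 → root.
h(0) = 0, so (θ) divides h(θ); h is reducible.

No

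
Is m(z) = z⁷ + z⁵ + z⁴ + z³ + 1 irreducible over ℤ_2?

Check for roots in ℤ_2: m(0) = 1; m(1) = 1.
No roots, so no linear factors.
Monic irreducibles of degree 2 over GF(2): z² + z + 1.
None of them divide m (all give nonzero remainder).
Monic irreducibles of degree 3 over GF(2): z³ + z + 1, z³ + z² + 1.
None of them divide m (all give nonzero remainder).
No irreducible factor of degree ≤ 3 exists, so m is irreducible over GF(2).

Yes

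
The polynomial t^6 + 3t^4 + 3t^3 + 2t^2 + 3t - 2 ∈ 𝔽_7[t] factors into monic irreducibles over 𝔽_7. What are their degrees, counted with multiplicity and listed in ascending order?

1, 2, 3

Write g(t) = t^6 + 3t^4 + 3t^3 + 2t^2 + 3t - 2.
Linear factors from roots: (t - 3).
Complete factorization: g(t) = (t - 3)·(t^2 - t - 1)·(t^3 - 3t^2 + 3t - 3).
Factor degrees with multiplicity: 1 + 2 + 3 = 6.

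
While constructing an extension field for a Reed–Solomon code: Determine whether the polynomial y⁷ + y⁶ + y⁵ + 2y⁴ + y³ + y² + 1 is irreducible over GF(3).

Write f(y) = y⁷ + y⁶ + y⁵ + 2y⁴ + y³ + y² + 1.
Check for roots in GF(3): f(0) = 1; f(1) = 2; f(2) = 2.
No roots, so no linear factors.
Monic irreducibles of degree 2 over GF(3): y² + 1, y² + y + 2, y² + 2y + 2.
None of them divide f (all give nonzero remainder).
Degree-3 irreducible divisors: test the 8 monic irreducibles of degree 3 over GF(3).
None of them divide f (all give nonzero remainder).
No irreducible factor of degree ≤ 3 exists, so f is irreducible over GF(3).

Yes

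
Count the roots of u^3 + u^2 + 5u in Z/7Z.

3

Write g(u) = u^3 + u^2 + 5u.
Evaluate at each of the 7 elements of Z/7Z:
g(0) = 0 → root; g(1) = 0 → root; g(2) = 1; g(3) = 2; g(4) = 2; g(5) = 0 → root; g(6) = 2.
Roots: {0, 1, 5}.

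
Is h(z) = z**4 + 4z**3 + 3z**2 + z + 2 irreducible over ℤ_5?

Yes

Check for roots in ℤ_5: h(0) = 2; h(1) = 1; h(2) = 4; h(3) = 1; h(4) = 1.
No roots, so no linear factors.
Degree-2 irreducible divisors: test the 10 monic irreducibles of degree 2 over GF(5).
None of them divide h (all give nonzero remainder).
No irreducible factor of degree ≤ 2 exists, so h is irreducible over GF(5).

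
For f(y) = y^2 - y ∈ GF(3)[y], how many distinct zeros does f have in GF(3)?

2

Evaluate at each of the 3 elements of GF(3):
f(0) = 0 → root; f(1) = 0 → root; f(2) = 2.
Roots: {0, 1}.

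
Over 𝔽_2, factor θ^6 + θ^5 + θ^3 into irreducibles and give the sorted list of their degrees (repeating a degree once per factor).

1, 1, 1, 3

Write h(θ) = θ^6 + θ^5 + θ^3.
Roots in 𝔽_2: h(0) = 0 → root; h(1) = 1.
Linear factors from roots: (θ).
Complete factorization: h(θ) = (θ)^3·(θ^3 + θ^2 + 1).
Factor degrees with multiplicity: 1 + 1 + 1 + 3 = 6.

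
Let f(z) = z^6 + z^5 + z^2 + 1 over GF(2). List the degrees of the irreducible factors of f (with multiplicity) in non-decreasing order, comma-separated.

1, 2, 3

Roots in GF(2): f(0) = 1; f(1) = 0 → root.
Linear factors from roots: (z + 1).
Complete factorization: f(z) = (z + 1)·(z^2 + z + 1)·(z^3 + z^2 + 1).
Factor degrees with multiplicity: 1 + 2 + 3 = 6.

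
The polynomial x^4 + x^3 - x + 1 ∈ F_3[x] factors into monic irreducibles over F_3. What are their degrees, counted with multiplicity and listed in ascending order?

4

Write f(x) = x^4 + x^3 - x + 1.
Roots in F_3: f(0) = 1; f(1) = 2; f(2) = 2.
Complete factorization: f(x) = (x^4 + x^3 - x + 1).
Factor degrees with multiplicity: 4 = 4.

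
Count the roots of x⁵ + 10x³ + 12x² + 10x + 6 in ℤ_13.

3

Write f(x) = x⁵ + 10x³ + 12x² + 10x + 6.
Evaluate at each of the 13 elements of ℤ_13:
f(0) = 6; f(1) = 0 → root; f(2) = 4; f(3) = 7; f(4) = 4; f(5) = 12; f(6) = 8; f(7) = 10; f(8) = 2; f(9) = 2; f(10) = 0 → root; f(11) = 0 → root; f(12) = 10.
Roots: {1, 10, 11}.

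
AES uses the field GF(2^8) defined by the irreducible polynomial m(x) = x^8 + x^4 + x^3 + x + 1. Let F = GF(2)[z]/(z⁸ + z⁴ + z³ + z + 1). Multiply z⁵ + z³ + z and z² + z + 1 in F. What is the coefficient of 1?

Multiply in GF(2)[z]: (z⁵ + z³ + z)·(z² + z + 1) = z⁷ + z⁶ + z⁴ + z² + z.
Reduced: z⁷ + z⁶ + z⁴ + z² + z.

0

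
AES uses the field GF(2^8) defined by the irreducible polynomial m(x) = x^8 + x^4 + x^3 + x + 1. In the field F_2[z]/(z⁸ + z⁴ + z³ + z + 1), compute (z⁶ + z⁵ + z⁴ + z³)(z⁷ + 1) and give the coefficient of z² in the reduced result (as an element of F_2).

Multiply in F_2[z]: (z⁶ + z⁵ + z⁴ + z³)·(z⁷ + 1) = z¹³ + z¹² + z¹¹ + z¹⁰ + z⁶ + z⁵ + z⁴ + z³.
Reduce using z⁸ ≡ z⁴ + z³ + z + 1 (mod z⁸ + z⁴ + z³ + z + 1).
Reduced: z⁵ + z³ + z.

0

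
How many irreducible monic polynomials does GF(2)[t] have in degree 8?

Gauss's count: N_{2}(8) = (1/8) Σ_{d|8} μ(8/d)·2^d.
Divisors of 8: 1, 2, 4, 8; μ(8/d) for each: 0, 0, -1, 1.
Σ = − 2^4 + 2^8 = 240.
N = 240/8 = 30.

30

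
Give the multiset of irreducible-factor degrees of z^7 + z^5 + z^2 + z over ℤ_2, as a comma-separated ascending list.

1, 1, 2, 3

Write f(z) = z^7 + z^5 + z^2 + z.
Roots in ℤ_2: f(0) = 0 → root; f(1) = 0 → root.
Linear factors from roots: (z), (z + 1).
Complete factorization: f(z) = (z)·(z + 1)·(z^2 + z + 1)·(z^3 + z + 1).
Factor degrees with multiplicity: 1 + 1 + 2 + 3 = 7.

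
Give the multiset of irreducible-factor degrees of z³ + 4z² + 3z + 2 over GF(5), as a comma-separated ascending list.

Write g(z) = z³ + 4z² + 3z + 2.
Roots in GF(5): g(0) = 2; g(1) = 0 → root; g(2) = 2; g(3) = 4; g(4) = 2.
Linear factors from roots: (z + 4).
Complete factorization: g(z) = (z + 4)·(z² + 3).
Factor degrees with multiplicity: 1 + 2 = 3.

1, 2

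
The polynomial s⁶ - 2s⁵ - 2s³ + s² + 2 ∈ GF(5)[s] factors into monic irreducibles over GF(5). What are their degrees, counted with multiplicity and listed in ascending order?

Write h(s) = s⁶ - 2s⁵ - 2s³ + s² + 2.
Roots in GF(5): h(0) = 2; h(1) = 0 → root; h(2) = 0 → root; h(3) = 0 → root; h(4) = 3.
Linear factors from roots: (s - 1), (s - 2), (s + 2).
Complete factorization: h(s) = (s - 2)·(s - 1)·(s + 2)^2·(s² + 2s - 1).
Factor degrees with multiplicity: 1 + 1 + 1 + 1 + 2 = 6.

1, 1, 1, 1, 2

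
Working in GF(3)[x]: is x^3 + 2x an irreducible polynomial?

Write P(x) = x^3 + 2x.
Check for roots in GF(3): P(0) = 0 → root; P(1) = 0 → root; P(2) = 0 → root.
P(0) = 0, so (x) divides P(x); P is reducible.

No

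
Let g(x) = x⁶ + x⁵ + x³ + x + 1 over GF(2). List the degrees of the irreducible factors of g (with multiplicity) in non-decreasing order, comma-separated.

2, 2, 2

Roots in GF(2): g(0) = 1; g(1) = 1.
Complete factorization: g(x) = (x² + x + 1)^3.
Factor degrees with multiplicity: 2 + 2 + 2 = 6.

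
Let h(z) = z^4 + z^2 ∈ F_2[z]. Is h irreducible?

No

Check for roots in F_2: h(0) = 0 → root; h(1) = 0 → root.
h(0) = 0, so (z) divides h(z); h is reducible.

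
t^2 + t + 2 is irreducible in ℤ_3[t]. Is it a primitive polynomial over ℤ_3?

Write f(t) = t^2 + t + 2.
|GF(3^2)^×| = 3^2 − 1 = 8. Prime factorization: 8 = 2^3.
f is primitive ⇔ t has order 8 in GF(3)[t]/(f), i.e. t^(8/q) ≠ 1 for each prime q | 8.
t^(4) mod f = 2.
None equal 1, so t has full order 8; f is primitive.

Yes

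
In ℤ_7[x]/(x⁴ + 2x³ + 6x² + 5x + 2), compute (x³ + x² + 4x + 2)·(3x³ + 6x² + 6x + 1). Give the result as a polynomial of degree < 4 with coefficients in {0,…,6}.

Multiply in ℤ_7[x]: (x³ + x² + 4x + 2)·(3x³ + 6x² + 6x + 1) = 3x⁶ + 2x⁵ + 3x⁴ + 2x³ + 2x² + 2x + 2.
Reduce using x⁴ ≡ 5x³ + x² + 2x + 5 (mod x⁴ + 2x³ + 6x² + 5x + 2).
Reduced: 4x³ + 2x² + 3x + 2.

4x^3 + 2x^2 + 3x + 2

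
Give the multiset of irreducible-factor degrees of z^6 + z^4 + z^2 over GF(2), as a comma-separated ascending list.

1, 1, 2, 2

Write h(z) = z^6 + z^4 + z^2.
Roots in GF(2): h(0) = 0 → root; h(1) = 1.
Linear factors from roots: (z).
Complete factorization: h(z) = (z)^2·(z^2 + z + 1)^2.
Factor degrees with multiplicity: 1 + 1 + 2 + 2 = 6.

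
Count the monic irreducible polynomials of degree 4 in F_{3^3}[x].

132678

Gauss's count: N_{27}(4) = (1/4) Σ_{d|4} μ(4/d)·27^d.
Divisors of 4: 1, 2, 4; μ(4/d) for each: 0, -1, 1.
Σ = − 27^2 + 27^4 = 530712.
N = 530712/4 = 132678.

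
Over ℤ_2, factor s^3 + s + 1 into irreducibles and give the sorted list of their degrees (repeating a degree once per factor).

Write h(s) = s^3 + s + 1.
Roots in ℤ_2: h(0) = 1; h(1) = 1.
Complete factorization: h(s) = (s^3 + s + 1).
Factor degrees with multiplicity: 3 = 3.

3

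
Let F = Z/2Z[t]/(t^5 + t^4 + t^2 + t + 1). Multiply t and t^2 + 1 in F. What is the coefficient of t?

1

Multiply in Z/2Z[t]: (t)·(t^2 + 1) = t^3 + t.
Reduced: t^3 + t.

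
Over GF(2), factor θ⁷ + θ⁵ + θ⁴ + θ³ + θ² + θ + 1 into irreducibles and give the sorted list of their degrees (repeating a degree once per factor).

Write h(θ) = θ⁷ + θ⁵ + θ⁴ + θ³ + θ² + θ + 1.
Roots in GF(2): h(0) = 1; h(1) = 1.
Complete factorization: h(θ) = (θ⁷ + θ⁵ + θ⁴ + θ³ + θ² + θ + 1).
Factor degrees with multiplicity: 7 = 7.

7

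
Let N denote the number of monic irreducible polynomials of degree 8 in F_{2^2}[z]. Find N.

8160

x^(4^8) − x is the product of all monic irreducibles of degree dividing 8; Möbius inversion gives N = (1/8) Σ μ(8/d)·4^d.
Divisors of 8: 1, 2, 4, 8; μ(8/d) for each: 0, 0, -1, 1.
Σ = − 4^4 + 4^8 = 65280.
N = 65280/8 = 8160.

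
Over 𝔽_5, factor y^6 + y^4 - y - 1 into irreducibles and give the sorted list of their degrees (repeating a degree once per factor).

1, 2, 3

Write h(y) = y^6 + y^4 - y - 1.
Roots in 𝔽_5: h(0) = 4; h(1) = 0 → root; h(2) = 2; h(3) = 1; h(4) = 2.
Linear factors from roots: (y - 1).
Complete factorization: h(y) = (y - 1)·(y^2 + y + 1)·(y^3 + y + 1).
Factor degrees with multiplicity: 1 + 2 + 3 = 6.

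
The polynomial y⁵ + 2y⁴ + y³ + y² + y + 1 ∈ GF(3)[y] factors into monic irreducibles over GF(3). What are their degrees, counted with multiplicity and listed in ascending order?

5

Write f(y) = y⁵ + 2y⁴ + y³ + y² + y + 1.
Roots in GF(3): f(0) = 1; f(1) = 1; f(2) = 1.
Complete factorization: f(y) = (y⁵ + 2y⁴ + y³ + y² + y + 1).
Factor degrees with multiplicity: 5 = 5.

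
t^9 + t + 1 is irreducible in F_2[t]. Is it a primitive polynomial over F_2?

Write f(t) = t^9 + t + 1.
|GF(2^9)^×| = 2^9 − 1 = 511. Prime factorization: 511 = 7·73.
f is primitive ⇔ t has order 511 in GF(2)[t]/(f), i.e. t^(511/q) ≠ 1 for each prime q | 511.
t^(73) mod f = 1
t^(7) mod f = t^7.
Since t^(73) = 1, the order of t divides 73 < 511; not primitive.

No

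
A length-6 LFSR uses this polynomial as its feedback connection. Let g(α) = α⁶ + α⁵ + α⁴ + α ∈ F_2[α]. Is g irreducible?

Check for roots in F_2: g(0) = 0 → root; g(1) = 0 → root.
g(0) = 0, so (α) divides g(α); g is reducible.

No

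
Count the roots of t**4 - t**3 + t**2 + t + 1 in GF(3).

2

Write h(t) = t**4 - t**3 + t**2 + t + 1.
Evaluate at each of the 3 elements of GF(3):
h(0) = 1; h(1) = 0 → root; h(2) = 0 → root.
Roots: {1, 2}.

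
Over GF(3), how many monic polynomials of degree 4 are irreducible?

18

Gauss's count: N_{3}(4) = (1/4) Σ_{d|4} μ(4/d)·3^d.
Divisors of 4: 1, 2, 4; μ(4/d) for each: 0, -1, 1.
Σ = − 3^2 + 3^4 = 72.
N = 72/4 = 18.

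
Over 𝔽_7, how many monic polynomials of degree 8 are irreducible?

Gauss's count: N_{7}(8) = (1/8) Σ_{d|8} μ(8/d)·7^d.
Divisors of 8: 1, 2, 4, 8; μ(8/d) for each: 0, 0, -1, 1.
Σ = − 7^4 + 7^8 = 5762400.
N = 5762400/8 = 720300.

720300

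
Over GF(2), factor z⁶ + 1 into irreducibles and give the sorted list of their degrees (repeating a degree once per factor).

Write f(z) = z⁶ + 1.
Roots in GF(2): f(0) = 1; f(1) = 0 → root.
Linear factors from roots: (z + 1).
Complete factorization: f(z) = (z + 1)^2·(z² + z + 1)^2.
Factor degrees with multiplicity: 1 + 1 + 2 + 2 = 6.

1, 1, 2, 2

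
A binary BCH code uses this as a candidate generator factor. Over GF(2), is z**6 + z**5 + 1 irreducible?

Yes

Write P(z) = z**6 + z**5 + 1.
Check for roots in GF(2): P(0) = 1; P(1) = 1.
No roots, so no linear factors.
Monic irreducibles of degree 2 over GF(2): z**2 + z + 1.
None of them divide P (all give nonzero remainder).
Monic irreducibles of degree 3 over GF(2): z**3 + z + 1, z**3 + z**2 + 1.
None of them divide P (all give nonzero remainder).
No irreducible factor of degree ≤ 3 exists, so P is irreducible over GF(2).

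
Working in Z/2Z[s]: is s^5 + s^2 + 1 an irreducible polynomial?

Write g(s) = s^5 + s^2 + 1.
Check for roots in Z/2Z: g(0) = 1; g(1) = 1.
No roots, so no linear factors.
Monic irreducibles of degree 2 over GF(2): s^2 + s + 1.
None of them divide g (all give nonzero remainder).
No irreducible factor of degree ≤ 2 exists, so g is irreducible over GF(2).

Yes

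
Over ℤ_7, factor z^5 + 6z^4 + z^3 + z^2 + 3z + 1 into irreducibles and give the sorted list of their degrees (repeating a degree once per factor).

Write f(z) = z^5 + 6z^4 + z^3 + z^2 + 3z + 1.
Linear factors from roots: (z + 5), (z + 3).
Complete factorization: f(z) = (z + 3)·(z + 5)·(z^3 + 5z^2 + 2z + 1).
Factor degrees with multiplicity: 1 + 1 + 3 = 5.

1, 1, 3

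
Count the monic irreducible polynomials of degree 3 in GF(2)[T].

Gauss's count: N_{2}(3) = (1/3) Σ_{d|3} μ(3/d)·2^d.
Divisors of 3: 1, 3; μ(3/d) for each: -1, 1.
Σ = − 2^1 + 2^3 = 6.
N = 6/3 = 2.

2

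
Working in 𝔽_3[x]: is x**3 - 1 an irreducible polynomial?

Write f(x) = x**3 - 1.
Check for roots in 𝔽_3: f(0) = 2; f(1) = 0 → root; f(2) = 1.
f(1) = 0, so (x − 1) divides f(x); f is reducible.

No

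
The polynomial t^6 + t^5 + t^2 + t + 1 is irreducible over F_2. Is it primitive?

Write f(t) = t^6 + t^5 + t^2 + t + 1.
|GF(2^6)^×| = 2^6 − 1 = 63. Prime factorization: 63 = 3^2·7.
f is primitive ⇔ t has order 63 in GF(2)[t]/(f), i.e. t^(63/q) ≠ 1 for each prime q | 63.
t^(21) mod f = t^5 + t^3 + t^2.
t^(9) mod f = t^3 + t^2 + 1.
None equal 1, so t has full order 63; f is primitive.

Yes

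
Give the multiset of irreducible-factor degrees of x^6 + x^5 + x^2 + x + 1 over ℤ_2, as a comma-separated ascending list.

Write f(x) = x^6 + x^5 + x^2 + x + 1.
Roots in ℤ_2: f(0) = 1; f(1) = 1.
Complete factorization: f(x) = (x^6 + x^5 + x^2 + x + 1).
Factor degrees with multiplicity: 6 = 6.

6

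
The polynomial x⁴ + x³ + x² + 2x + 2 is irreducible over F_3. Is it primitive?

Write f(x) = x⁴ + x³ + x² + 2x + 2.
|GF(3^4)^×| = 3^4 − 1 = 80. Prime factorization: 80 = 2^4·5.
f is primitive ⇔ x has order 80 in GF(3)[x]/(f), i.e. x^(80/q) ≠ 1 for each prime q | 80.
x^(40) mod f = 2.
x^(16) mod f = 2x³ + 1.
None equal 1, so x has full order 80; f is primitive.

Yes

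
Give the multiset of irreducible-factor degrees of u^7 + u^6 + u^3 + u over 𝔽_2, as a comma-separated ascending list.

Write h(u) = u^7 + u^6 + u^3 + u.
Roots in 𝔽_2: h(0) = 0 → root; h(1) = 0 → root.
Linear factors from roots: (u), (u + 1).
Complete factorization: h(u) = (u)·(u + 1)·(u^2 + u + 1)·(u^3 + u^2 + 1).
Factor degrees with multiplicity: 1 + 1 + 2 + 3 = 7.

1, 1, 2, 3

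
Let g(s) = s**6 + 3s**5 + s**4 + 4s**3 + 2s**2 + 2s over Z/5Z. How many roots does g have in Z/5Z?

3

Evaluate at each of the 5 elements of Z/5Z:
g(0) = 0 → root; g(1) = 3; g(2) = 0 → root; g(3) = 1; g(4) = 0 → root.
Roots: {0, 2, 4}.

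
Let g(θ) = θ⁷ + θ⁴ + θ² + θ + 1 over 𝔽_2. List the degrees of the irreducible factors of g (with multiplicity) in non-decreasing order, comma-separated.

2, 2, 3

Roots in 𝔽_2: g(0) = 1; g(1) = 1.
Complete factorization: g(θ) = (θ² + θ + 1)^2·(θ³ + θ + 1).
Factor degrees with multiplicity: 2 + 2 + 3 = 7.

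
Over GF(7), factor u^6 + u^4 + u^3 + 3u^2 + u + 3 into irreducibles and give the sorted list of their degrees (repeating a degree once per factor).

1, 2, 3

Write f(u) = u^6 + u^4 + u^3 + 3u^2 + u + 3.
Linear factors from roots: (u + 5).
Complete factorization: f(u) = (u + 5)·(u^2 + 1)·(u^3 + 2u^2 + 4u + 2).
Factor degrees with multiplicity: 1 + 2 + 3 = 6.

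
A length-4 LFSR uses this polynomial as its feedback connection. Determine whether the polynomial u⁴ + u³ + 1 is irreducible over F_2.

Write f(u) = u⁴ + u³ + 1.
Check for roots in F_2: f(0) = 1; f(1) = 1.
No roots, so no linear factors.
Monic irreducibles of degree 2 over GF(2): u² + u + 1.
None of them divide f (all give nonzero remainder).
No irreducible factor of degree ≤ 2 exists, so f is irreducible over GF(2).

Yes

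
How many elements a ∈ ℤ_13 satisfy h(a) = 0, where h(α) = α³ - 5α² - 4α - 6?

3

Evaluate at each of the 13 elements of ℤ_13:
h(0) = 7; h(1) = 12; h(2) = 0 → root; h(3) = 3; h(4) = 1; h(5) = 0 → root; h(6) = 6; h(7) = 12; h(8) = 11; h(9) = 9; h(10) = 12; h(11) = 0 → root; h(12) = 5.
Roots: {2, 5, 11}.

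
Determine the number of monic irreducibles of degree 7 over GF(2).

x^(2^7) − x is the product of all monic irreducibles of degree dividing 7; Möbius inversion gives N = (1/7) Σ μ(7/d)·2^d.
Divisors of 7: 1, 7; μ(7/d) for each: -1, 1.
Σ = − 2^1 + 2^7 = 126.
N = 126/7 = 18.

18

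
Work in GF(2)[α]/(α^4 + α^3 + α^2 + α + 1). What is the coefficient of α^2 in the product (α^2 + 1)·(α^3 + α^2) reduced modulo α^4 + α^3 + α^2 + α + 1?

Multiply in GF(2)[α]: (α^2 + 1)·(α^3 + α^2) = α^5 + α^4 + α^3 + α^2.
Reduce using α^4 ≡ α^3 + α^2 + α + 1 (mod α^4 + α^3 + α^2 + α + 1).
Reduced: α.

0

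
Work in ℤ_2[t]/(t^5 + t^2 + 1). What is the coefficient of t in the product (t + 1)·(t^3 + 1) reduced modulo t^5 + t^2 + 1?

Multiply in ℤ_2[t]: (t + 1)·(t^3 + 1) = t^4 + t^3 + t + 1.
Reduced: t^4 + t^3 + t + 1.

1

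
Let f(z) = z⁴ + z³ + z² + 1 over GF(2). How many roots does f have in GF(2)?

Evaluate at each of the 2 elements of GF(2):
f(0) = 1; f(1) = 0 → root.
Roots: {1}.

1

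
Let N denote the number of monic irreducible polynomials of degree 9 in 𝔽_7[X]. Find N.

4483696

Gauss's count: N_{7}(9) = (1/9) Σ_{d|9} μ(9/d)·7^d.
Divisors of 9: 1, 3, 9; μ(9/d) for each: 0, -1, 1.
Σ = − 7^3 + 7^9 = 40353264.
N = 40353264/9 = 4483696.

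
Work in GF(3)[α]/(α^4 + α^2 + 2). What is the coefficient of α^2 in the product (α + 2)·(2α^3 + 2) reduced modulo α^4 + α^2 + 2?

1

Multiply in GF(3)[α]: (α + 2)·(2α^3 + 2) = 2α^4 + α^3 + 2α + 1.
Reduce using α^4 ≡ 2α^2 + 1 (mod α^4 + α^2 + 2).
Reduced: α^3 + α^2 + 2α.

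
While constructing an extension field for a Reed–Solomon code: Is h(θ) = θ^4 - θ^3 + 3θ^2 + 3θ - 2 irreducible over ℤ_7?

Check for roots in ℤ_7: h(0) = 5; h(1) = 4; h(2) = 3; h(3) = 4; h(4) = 5; h(5) = 0 → root; h(6) = 0 → root.
h(5) = 0, so (θ − 5) divides h(θ); h is reducible.

No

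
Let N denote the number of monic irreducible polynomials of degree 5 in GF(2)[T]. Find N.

The number of monic irreducibles of degree 5 over GF(2) is (1/5)·Σ_{d∣5} μ(5/d) 2^d.
Divisors of 5: 1, 5; μ(5/d) for each: -1, 1.
Σ = − 2^1 + 2^5 = 30.
N = 30/5 = 6.

6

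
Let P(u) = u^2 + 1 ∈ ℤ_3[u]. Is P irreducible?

Check for roots in ℤ_3: P(0) = 1; P(1) = 2; P(2) = 2.
No roots. A degree-2 polynomial over a field with no linear factor is irreducible.

Yes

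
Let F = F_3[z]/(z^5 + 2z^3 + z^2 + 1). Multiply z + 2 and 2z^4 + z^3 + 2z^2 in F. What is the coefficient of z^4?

2

Multiply in F_3[z]: (z + 2)·(2z^4 + z^3 + 2z^2) = 2z^5 + 2z^4 + z^3 + z^2.
Reduce using z^5 ≡ z^3 + 2z^2 + 2 (mod z^5 + 2z^3 + z^2 + 1).
Reduced: 2z^4 + 2z^2 + 1.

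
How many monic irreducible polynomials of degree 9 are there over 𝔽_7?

4483696

x^(7^9) − x is the product of all monic irreducibles of degree dividing 9; Möbius inversion gives N = (1/9) Σ μ(9/d)·7^d.
Divisors of 9: 1, 3, 9; μ(9/d) for each: 0, -1, 1.
Σ = − 7^3 + 7^9 = 40353264.
N = 40353264/9 = 4483696.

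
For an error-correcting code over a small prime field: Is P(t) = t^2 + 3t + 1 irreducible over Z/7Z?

Check for roots in Z/7Z: P(0) = 1; P(1) = 5; P(2) = 4; P(3) = 5; P(4) = 1; P(5) = 6; P(6) = 6.
No roots. A degree-2 polynomial over a field with no linear factor is irreducible.

Yes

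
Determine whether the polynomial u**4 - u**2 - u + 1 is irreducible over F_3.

No

Write f(u) = u**4 - u**2 - u + 1.
Check for roots in F_3: f(0) = 1; f(1) = 0 → root; f(2) = 2.
f(1) = 0, so (u − 1) divides f(u); f is reducible.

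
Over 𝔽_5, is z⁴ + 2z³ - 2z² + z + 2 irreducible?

Yes

Write f(z) = z⁴ + 2z³ - 2z² + z + 2.
Check for roots in 𝔽_5: f(0) = 2; f(1) = 4; f(2) = 3; f(3) = 2; f(4) = 3.
No roots, so no linear factors.
Degree-2 irreducible divisors: test the 10 monic irreducibles of degree 2 over GF(5).
None of them divide f (all give nonzero remainder).
No irreducible factor of degree ≤ 2 exists, so f is irreducible over GF(5).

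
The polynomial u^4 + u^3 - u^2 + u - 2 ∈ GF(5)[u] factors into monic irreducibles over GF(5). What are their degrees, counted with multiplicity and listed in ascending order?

1, 1, 1, 1

Write g(u) = u^4 + u^3 - u^2 + u - 2.
Roots in GF(5): g(0) = 3; g(1) = 0 → root; g(2) = 0 → root; g(3) = 0 → root; g(4) = 1.
Linear factors from roots: (u - 1), (u - 2), (u + 2).
Complete factorization: g(u) = (u - 2)·(u - 1)·(u + 2)^2.
Factor degrees with multiplicity: 1 + 1 + 1 + 1 = 4.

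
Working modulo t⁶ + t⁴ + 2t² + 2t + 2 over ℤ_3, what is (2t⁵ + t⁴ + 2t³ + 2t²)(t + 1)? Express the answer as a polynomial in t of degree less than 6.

t^4 + t^3 + t^2 + 2t + 2

Multiply in ℤ_3[t]: (2t⁵ + t⁴ + 2t³ + 2t²)·(t + 1) = 2t⁶ + t³ + 2t².
Reduce using t⁶ ≡ 2t⁴ + t² + t + 1 (mod t⁶ + t⁴ + 2t² + 2t + 2).
Reduced: t⁴ + t³ + t² + 2t + 2.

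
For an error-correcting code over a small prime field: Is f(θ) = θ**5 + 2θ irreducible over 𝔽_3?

Check for roots in 𝔽_3: f(0) = 0 → root; f(1) = 0 → root; f(2) = 0 → root.
f(0) = 0, so (θ) divides f(θ); f is reducible.

No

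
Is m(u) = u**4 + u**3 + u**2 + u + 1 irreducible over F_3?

Check for roots in F_3: m(0) = 1; m(1) = 2; m(2) = 1.
No roots, so no linear factors.
Monic irreducibles of degree 2 over GF(3): u**2 + 1, u**2 + u - 1, u**2 - u - 1.
None of them divide m (all give nonzero remainder).
No irreducible factor of degree ≤ 2 exists, so m is irreducible over GF(3).

Yes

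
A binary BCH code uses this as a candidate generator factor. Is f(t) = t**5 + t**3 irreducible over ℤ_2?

No

Check for roots in ℤ_2: f(0) = 0 → root; f(1) = 0 → root.
f(0) = 0, so (t) divides f(t); f is reducible.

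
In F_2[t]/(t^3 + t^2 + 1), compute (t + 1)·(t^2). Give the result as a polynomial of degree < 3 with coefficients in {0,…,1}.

Multiply in F_2[t]: (t + 1)·(t^2) = t^3 + t^2.
Reduce using t^3 ≡ t^2 + 1 (mod t^3 + t^2 + 1).
Reduced: 1.

1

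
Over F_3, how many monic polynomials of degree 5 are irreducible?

The number of monic irreducibles of degree 5 over GF(3) is (1/5)·Σ_{d∣5} μ(5/d) 3^d.
Divisors of 5: 1, 5; μ(5/d) for each: -1, 1.
Σ = − 3^1 + 3^5 = 240.
N = 240/5 = 48.

48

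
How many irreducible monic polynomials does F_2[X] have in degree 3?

Gauss's count: N_{2}(3) = (1/3) Σ_{d|3} μ(3/d)·2^d.
Divisors of 3: 1, 3; μ(3/d) for each: -1, 1.
Σ = − 2^1 + 2^3 = 6.
N = 6/3 = 2.

2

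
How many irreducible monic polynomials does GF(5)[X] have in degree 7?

11160

Gauss's count: N_{5}(7) = (1/7) Σ_{d|7} μ(7/d)·5^d.
Divisors of 7: 1, 7; μ(7/d) for each: -1, 1.
Σ = − 5^1 + 5^7 = 78120.
N = 78120/7 = 11160.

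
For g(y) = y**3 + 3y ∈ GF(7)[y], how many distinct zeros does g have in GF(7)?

3

Evaluate at each of the 7 elements of GF(7):
g(0) = 0 → root; g(1) = 4; g(2) = 0 → root; g(3) = 1; g(4) = 6; g(5) = 0 → root; g(6) = 3.
Roots: {0, 2, 5}.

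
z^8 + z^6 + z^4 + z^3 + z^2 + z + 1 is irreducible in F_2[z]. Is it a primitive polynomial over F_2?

Write f(z) = z^8 + z^6 + z^4 + z^3 + z^2 + z + 1.
|GF(2^8)^×| = 2^8 − 1 = 255. Prime factorization: 255 = 3·5·17.
f is primitive ⇔ z has order 255 in GF(2)[z]/(f), i.e. z^(255/q) ≠ 1 for each prime q | 255.
z^(85) mod f = z^4 + z^3 + z.
z^(51) mod f = z^6 + z^3.
z^(15) mod f = z^6 + z + 1.
None equal 1, so z has full order 255; f is primitive.

Yes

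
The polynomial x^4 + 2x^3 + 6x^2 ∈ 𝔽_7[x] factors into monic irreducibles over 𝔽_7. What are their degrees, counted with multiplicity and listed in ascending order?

1, 1, 1, 1

Write f(x) = x^4 + 2x^3 + 6x^2.
Linear factors from roots: (x), (x + 5), (x + 4).
Complete factorization: f(x) = (x + 4)·(x + 5)·(x)^2.
Factor degrees with multiplicity: 1 + 1 + 1 + 1 = 4.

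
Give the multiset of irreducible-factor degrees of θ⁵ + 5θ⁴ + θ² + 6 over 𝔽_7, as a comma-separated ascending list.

5

Write f(θ) = θ⁵ + 5θ⁴ + θ² + 6.
Complete factorization: f(θ) = (θ⁵ + 5θ⁴ + θ² + 6).
Factor degrees with multiplicity: 5 = 5.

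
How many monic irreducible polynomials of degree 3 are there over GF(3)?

x^(3^3) − x is the product of all monic irreducibles of degree dividing 3; Möbius inversion gives N = (1/3) Σ μ(3/d)·3^d.
Divisors of 3: 1, 3; μ(3/d) for each: -1, 1.
Σ = − 3^1 + 3^3 = 24.
N = 24/3 = 8.

8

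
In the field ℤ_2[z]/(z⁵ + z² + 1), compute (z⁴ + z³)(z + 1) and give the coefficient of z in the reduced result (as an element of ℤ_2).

Multiply in ℤ_2[z]: (z⁴ + z³)·(z + 1) = z⁵ + z³.
Reduce using z⁵ ≡ z² + 1 (mod z⁵ + z² + 1).
Reduced: z³ + z² + 1.

0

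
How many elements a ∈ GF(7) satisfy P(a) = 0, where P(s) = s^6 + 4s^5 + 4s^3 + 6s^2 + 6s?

Evaluate at each of the 7 elements of GF(7):
P(0) = 0 → root; P(1) = 0 → root; P(2) = 1; P(3) = 5; P(4) = 0 → root; P(5) = 0 → root; P(6) = 0 → root.
Roots: {0, 1, 4, 5, 6}.

5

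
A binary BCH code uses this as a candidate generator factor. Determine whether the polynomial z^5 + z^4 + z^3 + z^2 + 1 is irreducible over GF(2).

Write m(z) = z^5 + z^4 + z^3 + z^2 + 1.
Check for roots in GF(2): m(0) = 1; m(1) = 1.
No roots, so no linear factors.
Monic irreducibles of degree 2 over GF(2): z^2 + z + 1.
None of them divide m (all give nonzero remainder).
No irreducible factor of degree ≤ 2 exists, so m is irreducible over GF(2).

Yes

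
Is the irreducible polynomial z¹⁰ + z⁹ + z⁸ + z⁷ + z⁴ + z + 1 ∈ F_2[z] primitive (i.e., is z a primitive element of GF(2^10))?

Yes

Write f(z) = z¹⁰ + z⁹ + z⁸ + z⁷ + z⁴ + z + 1.
|GF(2^10)^×| = 2^10 − 1 = 1023. Prime factorization: 1023 = 3·11·31.
f is primitive ⇔ z has order 1023 in GF(2)[z]/(f), i.e. z^(1023/q) ≠ 1 for each prime q | 1023.
z^(341) mod f = z⁸ + z⁴ + z³ + 1.
z^(93) mod f = z⁸ + z³ + z.
z^(33) mod f = z⁶ + z⁴ + z² + z.
None equal 1, so z has full order 1023; f is primitive.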